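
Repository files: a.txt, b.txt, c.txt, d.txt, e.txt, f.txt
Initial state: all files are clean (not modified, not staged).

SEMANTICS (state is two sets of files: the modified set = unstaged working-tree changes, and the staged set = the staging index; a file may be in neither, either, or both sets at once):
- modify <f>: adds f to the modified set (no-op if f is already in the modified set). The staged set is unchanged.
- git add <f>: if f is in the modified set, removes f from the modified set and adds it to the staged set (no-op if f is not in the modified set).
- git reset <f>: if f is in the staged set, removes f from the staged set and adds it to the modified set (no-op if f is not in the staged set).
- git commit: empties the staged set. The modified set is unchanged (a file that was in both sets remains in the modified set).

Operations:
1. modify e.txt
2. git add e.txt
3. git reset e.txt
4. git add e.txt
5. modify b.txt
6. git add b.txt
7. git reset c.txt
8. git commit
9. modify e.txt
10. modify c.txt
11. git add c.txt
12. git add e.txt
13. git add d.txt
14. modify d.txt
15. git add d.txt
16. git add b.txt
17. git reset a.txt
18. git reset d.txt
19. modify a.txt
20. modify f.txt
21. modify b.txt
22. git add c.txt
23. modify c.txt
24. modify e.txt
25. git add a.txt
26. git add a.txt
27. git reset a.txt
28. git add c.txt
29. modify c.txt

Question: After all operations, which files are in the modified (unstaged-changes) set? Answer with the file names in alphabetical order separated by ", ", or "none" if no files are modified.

After op 1 (modify e.txt): modified={e.txt} staged={none}
After op 2 (git add e.txt): modified={none} staged={e.txt}
After op 3 (git reset e.txt): modified={e.txt} staged={none}
After op 4 (git add e.txt): modified={none} staged={e.txt}
After op 5 (modify b.txt): modified={b.txt} staged={e.txt}
After op 6 (git add b.txt): modified={none} staged={b.txt, e.txt}
After op 7 (git reset c.txt): modified={none} staged={b.txt, e.txt}
After op 8 (git commit): modified={none} staged={none}
After op 9 (modify e.txt): modified={e.txt} staged={none}
After op 10 (modify c.txt): modified={c.txt, e.txt} staged={none}
After op 11 (git add c.txt): modified={e.txt} staged={c.txt}
After op 12 (git add e.txt): modified={none} staged={c.txt, e.txt}
After op 13 (git add d.txt): modified={none} staged={c.txt, e.txt}
After op 14 (modify d.txt): modified={d.txt} staged={c.txt, e.txt}
After op 15 (git add d.txt): modified={none} staged={c.txt, d.txt, e.txt}
After op 16 (git add b.txt): modified={none} staged={c.txt, d.txt, e.txt}
After op 17 (git reset a.txt): modified={none} staged={c.txt, d.txt, e.txt}
After op 18 (git reset d.txt): modified={d.txt} staged={c.txt, e.txt}
After op 19 (modify a.txt): modified={a.txt, d.txt} staged={c.txt, e.txt}
After op 20 (modify f.txt): modified={a.txt, d.txt, f.txt} staged={c.txt, e.txt}
After op 21 (modify b.txt): modified={a.txt, b.txt, d.txt, f.txt} staged={c.txt, e.txt}
After op 22 (git add c.txt): modified={a.txt, b.txt, d.txt, f.txt} staged={c.txt, e.txt}
After op 23 (modify c.txt): modified={a.txt, b.txt, c.txt, d.txt, f.txt} staged={c.txt, e.txt}
After op 24 (modify e.txt): modified={a.txt, b.txt, c.txt, d.txt, e.txt, f.txt} staged={c.txt, e.txt}
After op 25 (git add a.txt): modified={b.txt, c.txt, d.txt, e.txt, f.txt} staged={a.txt, c.txt, e.txt}
After op 26 (git add a.txt): modified={b.txt, c.txt, d.txt, e.txt, f.txt} staged={a.txt, c.txt, e.txt}
After op 27 (git reset a.txt): modified={a.txt, b.txt, c.txt, d.txt, e.txt, f.txt} staged={c.txt, e.txt}
After op 28 (git add c.txt): modified={a.txt, b.txt, d.txt, e.txt, f.txt} staged={c.txt, e.txt}
After op 29 (modify c.txt): modified={a.txt, b.txt, c.txt, d.txt, e.txt, f.txt} staged={c.txt, e.txt}

Answer: a.txt, b.txt, c.txt, d.txt, e.txt, f.txt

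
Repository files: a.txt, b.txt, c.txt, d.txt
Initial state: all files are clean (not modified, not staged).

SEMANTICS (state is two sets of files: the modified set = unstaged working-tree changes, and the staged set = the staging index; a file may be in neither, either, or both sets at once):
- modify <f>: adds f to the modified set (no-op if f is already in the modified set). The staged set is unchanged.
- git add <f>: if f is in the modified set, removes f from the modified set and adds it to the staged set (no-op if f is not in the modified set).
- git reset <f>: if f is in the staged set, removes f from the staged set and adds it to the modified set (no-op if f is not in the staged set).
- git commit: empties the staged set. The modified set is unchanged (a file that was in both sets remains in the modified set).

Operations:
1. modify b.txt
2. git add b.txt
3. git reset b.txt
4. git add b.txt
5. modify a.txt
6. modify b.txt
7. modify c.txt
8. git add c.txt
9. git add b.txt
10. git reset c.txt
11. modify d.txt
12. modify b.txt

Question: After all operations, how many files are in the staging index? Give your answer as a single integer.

After op 1 (modify b.txt): modified={b.txt} staged={none}
After op 2 (git add b.txt): modified={none} staged={b.txt}
After op 3 (git reset b.txt): modified={b.txt} staged={none}
After op 4 (git add b.txt): modified={none} staged={b.txt}
After op 5 (modify a.txt): modified={a.txt} staged={b.txt}
After op 6 (modify b.txt): modified={a.txt, b.txt} staged={b.txt}
After op 7 (modify c.txt): modified={a.txt, b.txt, c.txt} staged={b.txt}
After op 8 (git add c.txt): modified={a.txt, b.txt} staged={b.txt, c.txt}
After op 9 (git add b.txt): modified={a.txt} staged={b.txt, c.txt}
After op 10 (git reset c.txt): modified={a.txt, c.txt} staged={b.txt}
After op 11 (modify d.txt): modified={a.txt, c.txt, d.txt} staged={b.txt}
After op 12 (modify b.txt): modified={a.txt, b.txt, c.txt, d.txt} staged={b.txt}
Final staged set: {b.txt} -> count=1

Answer: 1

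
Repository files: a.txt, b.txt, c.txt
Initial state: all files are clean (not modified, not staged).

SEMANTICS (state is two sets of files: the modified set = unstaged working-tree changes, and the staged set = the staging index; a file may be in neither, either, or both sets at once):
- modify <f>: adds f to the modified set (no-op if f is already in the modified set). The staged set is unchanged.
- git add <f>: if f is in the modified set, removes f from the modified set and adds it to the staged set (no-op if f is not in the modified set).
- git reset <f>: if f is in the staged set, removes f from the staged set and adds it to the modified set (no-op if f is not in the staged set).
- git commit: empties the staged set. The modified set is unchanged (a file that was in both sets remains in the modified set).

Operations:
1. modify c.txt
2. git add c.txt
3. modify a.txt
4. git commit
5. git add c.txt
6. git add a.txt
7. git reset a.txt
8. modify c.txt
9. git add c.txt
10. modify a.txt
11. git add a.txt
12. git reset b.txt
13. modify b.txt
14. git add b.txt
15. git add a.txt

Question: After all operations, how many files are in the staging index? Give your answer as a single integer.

Answer: 3

Derivation:
After op 1 (modify c.txt): modified={c.txt} staged={none}
After op 2 (git add c.txt): modified={none} staged={c.txt}
After op 3 (modify a.txt): modified={a.txt} staged={c.txt}
After op 4 (git commit): modified={a.txt} staged={none}
After op 5 (git add c.txt): modified={a.txt} staged={none}
After op 6 (git add a.txt): modified={none} staged={a.txt}
After op 7 (git reset a.txt): modified={a.txt} staged={none}
After op 8 (modify c.txt): modified={a.txt, c.txt} staged={none}
After op 9 (git add c.txt): modified={a.txt} staged={c.txt}
After op 10 (modify a.txt): modified={a.txt} staged={c.txt}
After op 11 (git add a.txt): modified={none} staged={a.txt, c.txt}
After op 12 (git reset b.txt): modified={none} staged={a.txt, c.txt}
After op 13 (modify b.txt): modified={b.txt} staged={a.txt, c.txt}
After op 14 (git add b.txt): modified={none} staged={a.txt, b.txt, c.txt}
After op 15 (git add a.txt): modified={none} staged={a.txt, b.txt, c.txt}
Final staged set: {a.txt, b.txt, c.txt} -> count=3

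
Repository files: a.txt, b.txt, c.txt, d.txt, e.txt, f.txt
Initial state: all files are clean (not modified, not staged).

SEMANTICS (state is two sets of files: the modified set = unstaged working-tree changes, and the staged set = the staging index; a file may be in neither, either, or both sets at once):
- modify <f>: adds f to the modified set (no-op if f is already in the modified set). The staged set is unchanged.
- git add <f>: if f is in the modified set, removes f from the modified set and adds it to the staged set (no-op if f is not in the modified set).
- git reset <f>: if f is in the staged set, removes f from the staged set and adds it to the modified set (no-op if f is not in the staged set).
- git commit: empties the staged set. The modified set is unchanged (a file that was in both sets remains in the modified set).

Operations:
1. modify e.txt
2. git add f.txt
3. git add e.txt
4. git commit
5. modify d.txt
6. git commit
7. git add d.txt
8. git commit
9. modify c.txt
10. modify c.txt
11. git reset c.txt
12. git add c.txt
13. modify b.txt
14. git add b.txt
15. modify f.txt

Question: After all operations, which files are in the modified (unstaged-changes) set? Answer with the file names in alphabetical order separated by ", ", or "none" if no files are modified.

Answer: f.txt

Derivation:
After op 1 (modify e.txt): modified={e.txt} staged={none}
After op 2 (git add f.txt): modified={e.txt} staged={none}
After op 3 (git add e.txt): modified={none} staged={e.txt}
After op 4 (git commit): modified={none} staged={none}
After op 5 (modify d.txt): modified={d.txt} staged={none}
After op 6 (git commit): modified={d.txt} staged={none}
After op 7 (git add d.txt): modified={none} staged={d.txt}
After op 8 (git commit): modified={none} staged={none}
After op 9 (modify c.txt): modified={c.txt} staged={none}
After op 10 (modify c.txt): modified={c.txt} staged={none}
After op 11 (git reset c.txt): modified={c.txt} staged={none}
After op 12 (git add c.txt): modified={none} staged={c.txt}
After op 13 (modify b.txt): modified={b.txt} staged={c.txt}
After op 14 (git add b.txt): modified={none} staged={b.txt, c.txt}
After op 15 (modify f.txt): modified={f.txt} staged={b.txt, c.txt}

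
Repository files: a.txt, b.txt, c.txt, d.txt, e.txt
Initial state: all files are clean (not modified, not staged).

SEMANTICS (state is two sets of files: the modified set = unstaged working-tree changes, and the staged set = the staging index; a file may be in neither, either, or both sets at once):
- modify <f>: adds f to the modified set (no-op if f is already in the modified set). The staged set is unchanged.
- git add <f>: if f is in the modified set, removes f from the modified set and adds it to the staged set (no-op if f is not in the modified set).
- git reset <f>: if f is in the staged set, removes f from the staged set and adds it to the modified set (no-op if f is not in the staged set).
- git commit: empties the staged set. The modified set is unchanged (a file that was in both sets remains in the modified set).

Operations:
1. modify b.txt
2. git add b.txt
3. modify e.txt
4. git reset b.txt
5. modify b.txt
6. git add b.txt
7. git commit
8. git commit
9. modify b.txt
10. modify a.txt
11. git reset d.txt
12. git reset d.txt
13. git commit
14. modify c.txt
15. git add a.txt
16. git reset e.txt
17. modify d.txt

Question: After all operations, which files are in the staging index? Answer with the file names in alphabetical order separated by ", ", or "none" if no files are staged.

Answer: a.txt

Derivation:
After op 1 (modify b.txt): modified={b.txt} staged={none}
After op 2 (git add b.txt): modified={none} staged={b.txt}
After op 3 (modify e.txt): modified={e.txt} staged={b.txt}
After op 4 (git reset b.txt): modified={b.txt, e.txt} staged={none}
After op 5 (modify b.txt): modified={b.txt, e.txt} staged={none}
After op 6 (git add b.txt): modified={e.txt} staged={b.txt}
After op 7 (git commit): modified={e.txt} staged={none}
After op 8 (git commit): modified={e.txt} staged={none}
After op 9 (modify b.txt): modified={b.txt, e.txt} staged={none}
After op 10 (modify a.txt): modified={a.txt, b.txt, e.txt} staged={none}
After op 11 (git reset d.txt): modified={a.txt, b.txt, e.txt} staged={none}
After op 12 (git reset d.txt): modified={a.txt, b.txt, e.txt} staged={none}
After op 13 (git commit): modified={a.txt, b.txt, e.txt} staged={none}
After op 14 (modify c.txt): modified={a.txt, b.txt, c.txt, e.txt} staged={none}
After op 15 (git add a.txt): modified={b.txt, c.txt, e.txt} staged={a.txt}
After op 16 (git reset e.txt): modified={b.txt, c.txt, e.txt} staged={a.txt}
After op 17 (modify d.txt): modified={b.txt, c.txt, d.txt, e.txt} staged={a.txt}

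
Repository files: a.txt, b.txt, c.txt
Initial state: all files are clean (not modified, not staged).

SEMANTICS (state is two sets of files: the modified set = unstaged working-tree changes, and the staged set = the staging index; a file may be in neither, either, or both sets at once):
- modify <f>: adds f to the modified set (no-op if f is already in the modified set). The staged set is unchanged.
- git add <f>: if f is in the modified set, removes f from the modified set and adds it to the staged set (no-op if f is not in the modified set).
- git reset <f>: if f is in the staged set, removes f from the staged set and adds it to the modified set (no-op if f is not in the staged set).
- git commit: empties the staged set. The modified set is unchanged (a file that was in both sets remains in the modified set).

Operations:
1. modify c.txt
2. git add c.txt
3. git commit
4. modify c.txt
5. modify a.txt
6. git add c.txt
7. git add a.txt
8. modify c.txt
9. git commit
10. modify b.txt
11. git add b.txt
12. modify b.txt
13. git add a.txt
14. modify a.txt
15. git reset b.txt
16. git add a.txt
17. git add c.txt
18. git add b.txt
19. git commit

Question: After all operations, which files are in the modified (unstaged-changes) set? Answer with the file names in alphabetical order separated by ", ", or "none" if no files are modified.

After op 1 (modify c.txt): modified={c.txt} staged={none}
After op 2 (git add c.txt): modified={none} staged={c.txt}
After op 3 (git commit): modified={none} staged={none}
After op 4 (modify c.txt): modified={c.txt} staged={none}
After op 5 (modify a.txt): modified={a.txt, c.txt} staged={none}
After op 6 (git add c.txt): modified={a.txt} staged={c.txt}
After op 7 (git add a.txt): modified={none} staged={a.txt, c.txt}
After op 8 (modify c.txt): modified={c.txt} staged={a.txt, c.txt}
After op 9 (git commit): modified={c.txt} staged={none}
After op 10 (modify b.txt): modified={b.txt, c.txt} staged={none}
After op 11 (git add b.txt): modified={c.txt} staged={b.txt}
After op 12 (modify b.txt): modified={b.txt, c.txt} staged={b.txt}
After op 13 (git add a.txt): modified={b.txt, c.txt} staged={b.txt}
After op 14 (modify a.txt): modified={a.txt, b.txt, c.txt} staged={b.txt}
After op 15 (git reset b.txt): modified={a.txt, b.txt, c.txt} staged={none}
After op 16 (git add a.txt): modified={b.txt, c.txt} staged={a.txt}
After op 17 (git add c.txt): modified={b.txt} staged={a.txt, c.txt}
After op 18 (git add b.txt): modified={none} staged={a.txt, b.txt, c.txt}
After op 19 (git commit): modified={none} staged={none}

Answer: none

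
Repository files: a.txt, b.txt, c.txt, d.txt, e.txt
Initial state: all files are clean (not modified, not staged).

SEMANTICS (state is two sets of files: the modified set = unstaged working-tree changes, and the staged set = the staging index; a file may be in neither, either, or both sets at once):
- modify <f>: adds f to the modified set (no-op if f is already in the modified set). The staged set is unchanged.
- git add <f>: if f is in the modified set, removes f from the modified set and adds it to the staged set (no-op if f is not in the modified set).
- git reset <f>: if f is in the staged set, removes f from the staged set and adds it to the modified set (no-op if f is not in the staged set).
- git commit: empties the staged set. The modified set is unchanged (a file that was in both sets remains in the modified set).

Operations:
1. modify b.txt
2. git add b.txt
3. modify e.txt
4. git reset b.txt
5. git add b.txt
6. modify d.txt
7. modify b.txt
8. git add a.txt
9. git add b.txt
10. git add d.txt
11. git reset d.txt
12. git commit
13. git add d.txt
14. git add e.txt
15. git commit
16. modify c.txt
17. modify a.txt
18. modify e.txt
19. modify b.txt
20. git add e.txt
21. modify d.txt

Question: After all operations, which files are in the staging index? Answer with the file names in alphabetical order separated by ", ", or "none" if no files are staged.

Answer: e.txt

Derivation:
After op 1 (modify b.txt): modified={b.txt} staged={none}
After op 2 (git add b.txt): modified={none} staged={b.txt}
After op 3 (modify e.txt): modified={e.txt} staged={b.txt}
After op 4 (git reset b.txt): modified={b.txt, e.txt} staged={none}
After op 5 (git add b.txt): modified={e.txt} staged={b.txt}
After op 6 (modify d.txt): modified={d.txt, e.txt} staged={b.txt}
After op 7 (modify b.txt): modified={b.txt, d.txt, e.txt} staged={b.txt}
After op 8 (git add a.txt): modified={b.txt, d.txt, e.txt} staged={b.txt}
After op 9 (git add b.txt): modified={d.txt, e.txt} staged={b.txt}
After op 10 (git add d.txt): modified={e.txt} staged={b.txt, d.txt}
After op 11 (git reset d.txt): modified={d.txt, e.txt} staged={b.txt}
After op 12 (git commit): modified={d.txt, e.txt} staged={none}
After op 13 (git add d.txt): modified={e.txt} staged={d.txt}
After op 14 (git add e.txt): modified={none} staged={d.txt, e.txt}
After op 15 (git commit): modified={none} staged={none}
After op 16 (modify c.txt): modified={c.txt} staged={none}
After op 17 (modify a.txt): modified={a.txt, c.txt} staged={none}
After op 18 (modify e.txt): modified={a.txt, c.txt, e.txt} staged={none}
After op 19 (modify b.txt): modified={a.txt, b.txt, c.txt, e.txt} staged={none}
After op 20 (git add e.txt): modified={a.txt, b.txt, c.txt} staged={e.txt}
After op 21 (modify d.txt): modified={a.txt, b.txt, c.txt, d.txt} staged={e.txt}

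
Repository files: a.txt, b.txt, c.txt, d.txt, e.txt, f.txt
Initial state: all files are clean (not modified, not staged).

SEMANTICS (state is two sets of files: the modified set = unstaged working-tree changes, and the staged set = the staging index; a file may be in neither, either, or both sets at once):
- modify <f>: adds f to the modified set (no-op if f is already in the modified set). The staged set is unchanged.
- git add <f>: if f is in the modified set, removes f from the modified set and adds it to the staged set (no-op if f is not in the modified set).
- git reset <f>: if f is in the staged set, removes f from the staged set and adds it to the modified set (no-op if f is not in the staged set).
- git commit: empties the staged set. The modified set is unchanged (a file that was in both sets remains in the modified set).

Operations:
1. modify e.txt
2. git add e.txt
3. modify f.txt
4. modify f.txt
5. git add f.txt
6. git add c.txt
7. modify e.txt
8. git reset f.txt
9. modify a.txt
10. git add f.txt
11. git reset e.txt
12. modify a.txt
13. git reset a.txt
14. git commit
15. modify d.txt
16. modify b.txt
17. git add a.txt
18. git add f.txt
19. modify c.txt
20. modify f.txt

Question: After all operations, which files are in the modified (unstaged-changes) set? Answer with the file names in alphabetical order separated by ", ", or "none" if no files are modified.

After op 1 (modify e.txt): modified={e.txt} staged={none}
After op 2 (git add e.txt): modified={none} staged={e.txt}
After op 3 (modify f.txt): modified={f.txt} staged={e.txt}
After op 4 (modify f.txt): modified={f.txt} staged={e.txt}
After op 5 (git add f.txt): modified={none} staged={e.txt, f.txt}
After op 6 (git add c.txt): modified={none} staged={e.txt, f.txt}
After op 7 (modify e.txt): modified={e.txt} staged={e.txt, f.txt}
After op 8 (git reset f.txt): modified={e.txt, f.txt} staged={e.txt}
After op 9 (modify a.txt): modified={a.txt, e.txt, f.txt} staged={e.txt}
After op 10 (git add f.txt): modified={a.txt, e.txt} staged={e.txt, f.txt}
After op 11 (git reset e.txt): modified={a.txt, e.txt} staged={f.txt}
After op 12 (modify a.txt): modified={a.txt, e.txt} staged={f.txt}
After op 13 (git reset a.txt): modified={a.txt, e.txt} staged={f.txt}
After op 14 (git commit): modified={a.txt, e.txt} staged={none}
After op 15 (modify d.txt): modified={a.txt, d.txt, e.txt} staged={none}
After op 16 (modify b.txt): modified={a.txt, b.txt, d.txt, e.txt} staged={none}
After op 17 (git add a.txt): modified={b.txt, d.txt, e.txt} staged={a.txt}
After op 18 (git add f.txt): modified={b.txt, d.txt, e.txt} staged={a.txt}
After op 19 (modify c.txt): modified={b.txt, c.txt, d.txt, e.txt} staged={a.txt}
After op 20 (modify f.txt): modified={b.txt, c.txt, d.txt, e.txt, f.txt} staged={a.txt}

Answer: b.txt, c.txt, d.txt, e.txt, f.txt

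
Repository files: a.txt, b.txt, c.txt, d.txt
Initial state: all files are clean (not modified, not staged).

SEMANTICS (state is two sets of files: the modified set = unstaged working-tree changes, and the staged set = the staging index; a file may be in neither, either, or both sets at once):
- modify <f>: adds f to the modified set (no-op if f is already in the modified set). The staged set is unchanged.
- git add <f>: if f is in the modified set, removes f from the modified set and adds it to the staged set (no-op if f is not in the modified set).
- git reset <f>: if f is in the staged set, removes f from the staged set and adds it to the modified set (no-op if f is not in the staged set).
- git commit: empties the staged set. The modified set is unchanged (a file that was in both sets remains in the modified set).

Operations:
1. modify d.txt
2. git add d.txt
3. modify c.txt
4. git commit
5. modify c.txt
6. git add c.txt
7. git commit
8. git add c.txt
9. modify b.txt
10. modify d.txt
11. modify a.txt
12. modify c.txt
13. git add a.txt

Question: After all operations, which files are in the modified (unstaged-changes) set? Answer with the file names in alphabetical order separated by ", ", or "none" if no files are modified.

Answer: b.txt, c.txt, d.txt

Derivation:
After op 1 (modify d.txt): modified={d.txt} staged={none}
After op 2 (git add d.txt): modified={none} staged={d.txt}
After op 3 (modify c.txt): modified={c.txt} staged={d.txt}
After op 4 (git commit): modified={c.txt} staged={none}
After op 5 (modify c.txt): modified={c.txt} staged={none}
After op 6 (git add c.txt): modified={none} staged={c.txt}
After op 7 (git commit): modified={none} staged={none}
After op 8 (git add c.txt): modified={none} staged={none}
After op 9 (modify b.txt): modified={b.txt} staged={none}
After op 10 (modify d.txt): modified={b.txt, d.txt} staged={none}
After op 11 (modify a.txt): modified={a.txt, b.txt, d.txt} staged={none}
After op 12 (modify c.txt): modified={a.txt, b.txt, c.txt, d.txt} staged={none}
After op 13 (git add a.txt): modified={b.txt, c.txt, d.txt} staged={a.txt}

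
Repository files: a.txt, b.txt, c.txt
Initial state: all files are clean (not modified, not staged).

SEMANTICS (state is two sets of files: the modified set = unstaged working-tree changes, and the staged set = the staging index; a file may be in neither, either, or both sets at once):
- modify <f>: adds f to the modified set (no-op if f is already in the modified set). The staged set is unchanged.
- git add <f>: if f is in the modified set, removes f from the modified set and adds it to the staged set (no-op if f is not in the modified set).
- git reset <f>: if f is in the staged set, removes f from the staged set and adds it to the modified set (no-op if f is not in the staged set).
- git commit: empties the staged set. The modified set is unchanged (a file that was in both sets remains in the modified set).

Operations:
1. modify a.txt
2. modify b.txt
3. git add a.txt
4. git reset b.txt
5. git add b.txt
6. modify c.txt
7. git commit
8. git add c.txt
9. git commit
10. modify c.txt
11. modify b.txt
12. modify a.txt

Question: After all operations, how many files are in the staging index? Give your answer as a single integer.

After op 1 (modify a.txt): modified={a.txt} staged={none}
After op 2 (modify b.txt): modified={a.txt, b.txt} staged={none}
After op 3 (git add a.txt): modified={b.txt} staged={a.txt}
After op 4 (git reset b.txt): modified={b.txt} staged={a.txt}
After op 5 (git add b.txt): modified={none} staged={a.txt, b.txt}
After op 6 (modify c.txt): modified={c.txt} staged={a.txt, b.txt}
After op 7 (git commit): modified={c.txt} staged={none}
After op 8 (git add c.txt): modified={none} staged={c.txt}
After op 9 (git commit): modified={none} staged={none}
After op 10 (modify c.txt): modified={c.txt} staged={none}
After op 11 (modify b.txt): modified={b.txt, c.txt} staged={none}
After op 12 (modify a.txt): modified={a.txt, b.txt, c.txt} staged={none}
Final staged set: {none} -> count=0

Answer: 0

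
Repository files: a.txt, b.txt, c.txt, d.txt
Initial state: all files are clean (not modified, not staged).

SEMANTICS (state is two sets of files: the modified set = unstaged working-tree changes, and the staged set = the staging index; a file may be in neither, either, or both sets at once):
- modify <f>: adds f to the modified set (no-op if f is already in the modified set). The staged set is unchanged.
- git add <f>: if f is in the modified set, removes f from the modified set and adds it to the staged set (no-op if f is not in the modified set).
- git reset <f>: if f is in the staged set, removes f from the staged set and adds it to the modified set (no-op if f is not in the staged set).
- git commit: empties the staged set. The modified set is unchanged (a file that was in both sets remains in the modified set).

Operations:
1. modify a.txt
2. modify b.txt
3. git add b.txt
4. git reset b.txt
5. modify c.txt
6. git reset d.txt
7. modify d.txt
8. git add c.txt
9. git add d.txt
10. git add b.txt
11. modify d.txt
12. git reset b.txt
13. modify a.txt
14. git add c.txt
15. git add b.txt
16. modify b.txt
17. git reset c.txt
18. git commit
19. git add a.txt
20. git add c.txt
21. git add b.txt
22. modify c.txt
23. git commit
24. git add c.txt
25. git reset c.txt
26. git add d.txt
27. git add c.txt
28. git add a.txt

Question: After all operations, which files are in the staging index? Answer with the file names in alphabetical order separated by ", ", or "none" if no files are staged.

Answer: c.txt, d.txt

Derivation:
After op 1 (modify a.txt): modified={a.txt} staged={none}
After op 2 (modify b.txt): modified={a.txt, b.txt} staged={none}
After op 3 (git add b.txt): modified={a.txt} staged={b.txt}
After op 4 (git reset b.txt): modified={a.txt, b.txt} staged={none}
After op 5 (modify c.txt): modified={a.txt, b.txt, c.txt} staged={none}
After op 6 (git reset d.txt): modified={a.txt, b.txt, c.txt} staged={none}
After op 7 (modify d.txt): modified={a.txt, b.txt, c.txt, d.txt} staged={none}
After op 8 (git add c.txt): modified={a.txt, b.txt, d.txt} staged={c.txt}
After op 9 (git add d.txt): modified={a.txt, b.txt} staged={c.txt, d.txt}
After op 10 (git add b.txt): modified={a.txt} staged={b.txt, c.txt, d.txt}
After op 11 (modify d.txt): modified={a.txt, d.txt} staged={b.txt, c.txt, d.txt}
After op 12 (git reset b.txt): modified={a.txt, b.txt, d.txt} staged={c.txt, d.txt}
After op 13 (modify a.txt): modified={a.txt, b.txt, d.txt} staged={c.txt, d.txt}
After op 14 (git add c.txt): modified={a.txt, b.txt, d.txt} staged={c.txt, d.txt}
After op 15 (git add b.txt): modified={a.txt, d.txt} staged={b.txt, c.txt, d.txt}
After op 16 (modify b.txt): modified={a.txt, b.txt, d.txt} staged={b.txt, c.txt, d.txt}
After op 17 (git reset c.txt): modified={a.txt, b.txt, c.txt, d.txt} staged={b.txt, d.txt}
After op 18 (git commit): modified={a.txt, b.txt, c.txt, d.txt} staged={none}
After op 19 (git add a.txt): modified={b.txt, c.txt, d.txt} staged={a.txt}
After op 20 (git add c.txt): modified={b.txt, d.txt} staged={a.txt, c.txt}
After op 21 (git add b.txt): modified={d.txt} staged={a.txt, b.txt, c.txt}
After op 22 (modify c.txt): modified={c.txt, d.txt} staged={a.txt, b.txt, c.txt}
After op 23 (git commit): modified={c.txt, d.txt} staged={none}
After op 24 (git add c.txt): modified={d.txt} staged={c.txt}
After op 25 (git reset c.txt): modified={c.txt, d.txt} staged={none}
After op 26 (git add d.txt): modified={c.txt} staged={d.txt}
After op 27 (git add c.txt): modified={none} staged={c.txt, d.txt}
After op 28 (git add a.txt): modified={none} staged={c.txt, d.txt}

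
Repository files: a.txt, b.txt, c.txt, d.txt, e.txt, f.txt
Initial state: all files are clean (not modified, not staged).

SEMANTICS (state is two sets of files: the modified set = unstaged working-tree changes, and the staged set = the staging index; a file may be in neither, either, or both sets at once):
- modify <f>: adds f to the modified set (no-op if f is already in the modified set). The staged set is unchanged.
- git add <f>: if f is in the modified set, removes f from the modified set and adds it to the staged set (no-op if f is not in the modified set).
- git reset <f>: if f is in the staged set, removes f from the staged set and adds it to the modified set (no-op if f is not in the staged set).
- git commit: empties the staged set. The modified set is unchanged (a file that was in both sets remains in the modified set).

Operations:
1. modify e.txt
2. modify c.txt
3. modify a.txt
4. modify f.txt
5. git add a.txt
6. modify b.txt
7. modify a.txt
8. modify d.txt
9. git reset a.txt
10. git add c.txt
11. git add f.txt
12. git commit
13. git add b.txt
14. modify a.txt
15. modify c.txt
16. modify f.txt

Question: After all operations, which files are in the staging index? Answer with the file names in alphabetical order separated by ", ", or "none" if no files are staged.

Answer: b.txt

Derivation:
After op 1 (modify e.txt): modified={e.txt} staged={none}
After op 2 (modify c.txt): modified={c.txt, e.txt} staged={none}
After op 3 (modify a.txt): modified={a.txt, c.txt, e.txt} staged={none}
After op 4 (modify f.txt): modified={a.txt, c.txt, e.txt, f.txt} staged={none}
After op 5 (git add a.txt): modified={c.txt, e.txt, f.txt} staged={a.txt}
After op 6 (modify b.txt): modified={b.txt, c.txt, e.txt, f.txt} staged={a.txt}
After op 7 (modify a.txt): modified={a.txt, b.txt, c.txt, e.txt, f.txt} staged={a.txt}
After op 8 (modify d.txt): modified={a.txt, b.txt, c.txt, d.txt, e.txt, f.txt} staged={a.txt}
After op 9 (git reset a.txt): modified={a.txt, b.txt, c.txt, d.txt, e.txt, f.txt} staged={none}
After op 10 (git add c.txt): modified={a.txt, b.txt, d.txt, e.txt, f.txt} staged={c.txt}
After op 11 (git add f.txt): modified={a.txt, b.txt, d.txt, e.txt} staged={c.txt, f.txt}
After op 12 (git commit): modified={a.txt, b.txt, d.txt, e.txt} staged={none}
After op 13 (git add b.txt): modified={a.txt, d.txt, e.txt} staged={b.txt}
After op 14 (modify a.txt): modified={a.txt, d.txt, e.txt} staged={b.txt}
After op 15 (modify c.txt): modified={a.txt, c.txt, d.txt, e.txt} staged={b.txt}
After op 16 (modify f.txt): modified={a.txt, c.txt, d.txt, e.txt, f.txt} staged={b.txt}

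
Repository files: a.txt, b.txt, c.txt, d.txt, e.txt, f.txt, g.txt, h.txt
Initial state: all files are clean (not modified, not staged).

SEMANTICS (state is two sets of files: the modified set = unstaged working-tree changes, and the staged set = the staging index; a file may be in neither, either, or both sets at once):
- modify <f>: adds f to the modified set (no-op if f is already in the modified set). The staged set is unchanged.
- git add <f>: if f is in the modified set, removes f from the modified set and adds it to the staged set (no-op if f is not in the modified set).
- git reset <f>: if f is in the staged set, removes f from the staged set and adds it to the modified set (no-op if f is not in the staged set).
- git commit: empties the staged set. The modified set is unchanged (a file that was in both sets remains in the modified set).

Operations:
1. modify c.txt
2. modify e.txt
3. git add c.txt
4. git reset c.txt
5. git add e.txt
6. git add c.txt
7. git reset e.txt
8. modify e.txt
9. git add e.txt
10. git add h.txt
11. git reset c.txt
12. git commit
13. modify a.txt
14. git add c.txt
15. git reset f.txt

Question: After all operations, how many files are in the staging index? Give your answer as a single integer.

After op 1 (modify c.txt): modified={c.txt} staged={none}
After op 2 (modify e.txt): modified={c.txt, e.txt} staged={none}
After op 3 (git add c.txt): modified={e.txt} staged={c.txt}
After op 4 (git reset c.txt): modified={c.txt, e.txt} staged={none}
After op 5 (git add e.txt): modified={c.txt} staged={e.txt}
After op 6 (git add c.txt): modified={none} staged={c.txt, e.txt}
After op 7 (git reset e.txt): modified={e.txt} staged={c.txt}
After op 8 (modify e.txt): modified={e.txt} staged={c.txt}
After op 9 (git add e.txt): modified={none} staged={c.txt, e.txt}
After op 10 (git add h.txt): modified={none} staged={c.txt, e.txt}
After op 11 (git reset c.txt): modified={c.txt} staged={e.txt}
After op 12 (git commit): modified={c.txt} staged={none}
After op 13 (modify a.txt): modified={a.txt, c.txt} staged={none}
After op 14 (git add c.txt): modified={a.txt} staged={c.txt}
After op 15 (git reset f.txt): modified={a.txt} staged={c.txt}
Final staged set: {c.txt} -> count=1

Answer: 1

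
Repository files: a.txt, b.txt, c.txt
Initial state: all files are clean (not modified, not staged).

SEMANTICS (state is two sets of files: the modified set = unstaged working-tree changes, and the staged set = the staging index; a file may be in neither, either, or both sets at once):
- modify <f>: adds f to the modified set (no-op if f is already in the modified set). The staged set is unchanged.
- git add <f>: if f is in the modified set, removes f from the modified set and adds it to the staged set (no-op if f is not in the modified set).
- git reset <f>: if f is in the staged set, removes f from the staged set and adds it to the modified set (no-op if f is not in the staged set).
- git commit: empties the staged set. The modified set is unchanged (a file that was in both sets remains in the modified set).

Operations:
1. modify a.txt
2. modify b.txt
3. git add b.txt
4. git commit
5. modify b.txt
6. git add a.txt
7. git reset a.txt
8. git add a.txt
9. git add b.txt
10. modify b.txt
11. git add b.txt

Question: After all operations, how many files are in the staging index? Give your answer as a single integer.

Answer: 2

Derivation:
After op 1 (modify a.txt): modified={a.txt} staged={none}
After op 2 (modify b.txt): modified={a.txt, b.txt} staged={none}
After op 3 (git add b.txt): modified={a.txt} staged={b.txt}
After op 4 (git commit): modified={a.txt} staged={none}
After op 5 (modify b.txt): modified={a.txt, b.txt} staged={none}
After op 6 (git add a.txt): modified={b.txt} staged={a.txt}
After op 7 (git reset a.txt): modified={a.txt, b.txt} staged={none}
After op 8 (git add a.txt): modified={b.txt} staged={a.txt}
After op 9 (git add b.txt): modified={none} staged={a.txt, b.txt}
After op 10 (modify b.txt): modified={b.txt} staged={a.txt, b.txt}
After op 11 (git add b.txt): modified={none} staged={a.txt, b.txt}
Final staged set: {a.txt, b.txt} -> count=2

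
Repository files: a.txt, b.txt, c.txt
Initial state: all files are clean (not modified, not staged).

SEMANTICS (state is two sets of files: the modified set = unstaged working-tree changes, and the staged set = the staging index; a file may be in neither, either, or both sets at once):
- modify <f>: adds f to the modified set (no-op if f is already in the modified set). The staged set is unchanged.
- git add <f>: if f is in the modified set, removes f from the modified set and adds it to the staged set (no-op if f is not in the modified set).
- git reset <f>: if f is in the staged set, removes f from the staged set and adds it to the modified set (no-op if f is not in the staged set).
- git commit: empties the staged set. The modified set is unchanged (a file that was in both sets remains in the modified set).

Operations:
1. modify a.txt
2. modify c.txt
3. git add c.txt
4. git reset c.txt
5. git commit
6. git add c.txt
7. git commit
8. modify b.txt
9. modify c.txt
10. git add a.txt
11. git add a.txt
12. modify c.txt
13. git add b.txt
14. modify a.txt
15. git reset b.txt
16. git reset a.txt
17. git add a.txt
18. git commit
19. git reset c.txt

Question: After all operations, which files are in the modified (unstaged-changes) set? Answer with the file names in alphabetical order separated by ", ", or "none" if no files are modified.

After op 1 (modify a.txt): modified={a.txt} staged={none}
After op 2 (modify c.txt): modified={a.txt, c.txt} staged={none}
After op 3 (git add c.txt): modified={a.txt} staged={c.txt}
After op 4 (git reset c.txt): modified={a.txt, c.txt} staged={none}
After op 5 (git commit): modified={a.txt, c.txt} staged={none}
After op 6 (git add c.txt): modified={a.txt} staged={c.txt}
After op 7 (git commit): modified={a.txt} staged={none}
After op 8 (modify b.txt): modified={a.txt, b.txt} staged={none}
After op 9 (modify c.txt): modified={a.txt, b.txt, c.txt} staged={none}
After op 10 (git add a.txt): modified={b.txt, c.txt} staged={a.txt}
After op 11 (git add a.txt): modified={b.txt, c.txt} staged={a.txt}
After op 12 (modify c.txt): modified={b.txt, c.txt} staged={a.txt}
After op 13 (git add b.txt): modified={c.txt} staged={a.txt, b.txt}
After op 14 (modify a.txt): modified={a.txt, c.txt} staged={a.txt, b.txt}
After op 15 (git reset b.txt): modified={a.txt, b.txt, c.txt} staged={a.txt}
After op 16 (git reset a.txt): modified={a.txt, b.txt, c.txt} staged={none}
After op 17 (git add a.txt): modified={b.txt, c.txt} staged={a.txt}
After op 18 (git commit): modified={b.txt, c.txt} staged={none}
After op 19 (git reset c.txt): modified={b.txt, c.txt} staged={none}

Answer: b.txt, c.txt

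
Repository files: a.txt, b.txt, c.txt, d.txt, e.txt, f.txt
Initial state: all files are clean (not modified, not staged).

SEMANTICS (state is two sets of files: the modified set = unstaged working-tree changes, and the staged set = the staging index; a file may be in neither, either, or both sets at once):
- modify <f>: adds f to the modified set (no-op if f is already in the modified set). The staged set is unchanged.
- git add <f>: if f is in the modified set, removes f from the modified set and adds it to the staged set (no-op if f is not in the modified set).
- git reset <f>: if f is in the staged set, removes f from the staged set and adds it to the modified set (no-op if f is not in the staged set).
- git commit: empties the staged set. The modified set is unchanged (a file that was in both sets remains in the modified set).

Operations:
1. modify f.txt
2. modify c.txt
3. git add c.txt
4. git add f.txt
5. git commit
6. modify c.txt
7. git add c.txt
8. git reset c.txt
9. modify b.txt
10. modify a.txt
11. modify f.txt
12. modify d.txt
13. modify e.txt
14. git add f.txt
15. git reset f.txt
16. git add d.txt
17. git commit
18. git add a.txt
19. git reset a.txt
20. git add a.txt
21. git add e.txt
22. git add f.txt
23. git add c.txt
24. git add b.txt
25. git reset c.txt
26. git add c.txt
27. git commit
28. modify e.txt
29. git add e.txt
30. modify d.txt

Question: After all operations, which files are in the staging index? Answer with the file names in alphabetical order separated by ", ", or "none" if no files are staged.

Answer: e.txt

Derivation:
After op 1 (modify f.txt): modified={f.txt} staged={none}
After op 2 (modify c.txt): modified={c.txt, f.txt} staged={none}
After op 3 (git add c.txt): modified={f.txt} staged={c.txt}
After op 4 (git add f.txt): modified={none} staged={c.txt, f.txt}
After op 5 (git commit): modified={none} staged={none}
After op 6 (modify c.txt): modified={c.txt} staged={none}
After op 7 (git add c.txt): modified={none} staged={c.txt}
After op 8 (git reset c.txt): modified={c.txt} staged={none}
After op 9 (modify b.txt): modified={b.txt, c.txt} staged={none}
After op 10 (modify a.txt): modified={a.txt, b.txt, c.txt} staged={none}
After op 11 (modify f.txt): modified={a.txt, b.txt, c.txt, f.txt} staged={none}
After op 12 (modify d.txt): modified={a.txt, b.txt, c.txt, d.txt, f.txt} staged={none}
After op 13 (modify e.txt): modified={a.txt, b.txt, c.txt, d.txt, e.txt, f.txt} staged={none}
After op 14 (git add f.txt): modified={a.txt, b.txt, c.txt, d.txt, e.txt} staged={f.txt}
After op 15 (git reset f.txt): modified={a.txt, b.txt, c.txt, d.txt, e.txt, f.txt} staged={none}
After op 16 (git add d.txt): modified={a.txt, b.txt, c.txt, e.txt, f.txt} staged={d.txt}
After op 17 (git commit): modified={a.txt, b.txt, c.txt, e.txt, f.txt} staged={none}
After op 18 (git add a.txt): modified={b.txt, c.txt, e.txt, f.txt} staged={a.txt}
After op 19 (git reset a.txt): modified={a.txt, b.txt, c.txt, e.txt, f.txt} staged={none}
After op 20 (git add a.txt): modified={b.txt, c.txt, e.txt, f.txt} staged={a.txt}
After op 21 (git add e.txt): modified={b.txt, c.txt, f.txt} staged={a.txt, e.txt}
After op 22 (git add f.txt): modified={b.txt, c.txt} staged={a.txt, e.txt, f.txt}
After op 23 (git add c.txt): modified={b.txt} staged={a.txt, c.txt, e.txt, f.txt}
After op 24 (git add b.txt): modified={none} staged={a.txt, b.txt, c.txt, e.txt, f.txt}
After op 25 (git reset c.txt): modified={c.txt} staged={a.txt, b.txt, e.txt, f.txt}
After op 26 (git add c.txt): modified={none} staged={a.txt, b.txt, c.txt, e.txt, f.txt}
After op 27 (git commit): modified={none} staged={none}
After op 28 (modify e.txt): modified={e.txt} staged={none}
After op 29 (git add e.txt): modified={none} staged={e.txt}
After op 30 (modify d.txt): modified={d.txt} staged={e.txt}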